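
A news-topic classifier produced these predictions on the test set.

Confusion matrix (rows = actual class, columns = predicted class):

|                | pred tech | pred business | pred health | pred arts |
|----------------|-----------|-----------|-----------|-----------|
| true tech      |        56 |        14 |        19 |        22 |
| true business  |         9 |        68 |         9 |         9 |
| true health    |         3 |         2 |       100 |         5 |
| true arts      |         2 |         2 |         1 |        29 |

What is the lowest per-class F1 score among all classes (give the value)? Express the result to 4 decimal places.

0.5859

Per-class F1 score (2·TP/(2·TP+FP+FN)):
  tech: TP=56, FP=9+3+2=14, FN=14+19+22=55 → 112/181 = 0.61878
  business: TP=68, FP=14+2+2=18, FN=9+9+9=27 → 136/181 = 0.75138
  health: TP=100, FP=19+9+1=29, FN=3+2+5=10 → 200/239 = 0.83682
  arts: TP=29, FP=22+9+5=36, FN=2+2+1=5 → 58/99 = 0.58586
Lowest is class 'arts' with F1 score = 0.5859.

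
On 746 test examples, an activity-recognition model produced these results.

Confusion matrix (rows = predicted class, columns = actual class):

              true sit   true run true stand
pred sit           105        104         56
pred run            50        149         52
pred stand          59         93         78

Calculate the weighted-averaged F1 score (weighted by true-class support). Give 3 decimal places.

0.451

Per-class F1 score (2·TP/(2·TP+FP+FN)):
  sit: TP=105, FP=104+56=160, FN=50+59=109 → 210/479 = 0.4384
  run: TP=149, FP=50+52=102, FN=104+93=197 → 298/597 = 0.4992
  stand: TP=78, FP=59+93=152, FN=56+52=108 → 156/416 = 0.3750
Weighted-F1 score = Σ (supportᵢ/N)·F1 scoreᵢ with N=746: (214/746)·0.4384 + (346/746)·0.4992 + (186/746)·0.3750 = 0.451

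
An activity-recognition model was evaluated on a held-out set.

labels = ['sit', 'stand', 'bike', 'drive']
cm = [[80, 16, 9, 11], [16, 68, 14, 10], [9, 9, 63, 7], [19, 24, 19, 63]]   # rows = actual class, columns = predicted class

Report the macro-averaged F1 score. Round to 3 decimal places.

0.627

Per-class F1 score (2·TP/(2·TP+FP+FN)):
  sit: TP=80, FP=16+9+19=44, FN=16+9+11=36 → 160/240 = 0.6667
  stand: TP=68, FP=16+9+24=49, FN=16+14+10=40 → 136/225 = 0.6044
  bike: TP=63, FP=9+14+19=42, FN=9+9+7=25 → 126/193 = 0.6528
  drive: TP=63, FP=11+10+7=28, FN=19+24+19=62 → 126/216 = 0.5833
Macro-F1 score = mean = (0.6667 + 0.6044 + 0.6528 + 0.5833) / 4 = 0.627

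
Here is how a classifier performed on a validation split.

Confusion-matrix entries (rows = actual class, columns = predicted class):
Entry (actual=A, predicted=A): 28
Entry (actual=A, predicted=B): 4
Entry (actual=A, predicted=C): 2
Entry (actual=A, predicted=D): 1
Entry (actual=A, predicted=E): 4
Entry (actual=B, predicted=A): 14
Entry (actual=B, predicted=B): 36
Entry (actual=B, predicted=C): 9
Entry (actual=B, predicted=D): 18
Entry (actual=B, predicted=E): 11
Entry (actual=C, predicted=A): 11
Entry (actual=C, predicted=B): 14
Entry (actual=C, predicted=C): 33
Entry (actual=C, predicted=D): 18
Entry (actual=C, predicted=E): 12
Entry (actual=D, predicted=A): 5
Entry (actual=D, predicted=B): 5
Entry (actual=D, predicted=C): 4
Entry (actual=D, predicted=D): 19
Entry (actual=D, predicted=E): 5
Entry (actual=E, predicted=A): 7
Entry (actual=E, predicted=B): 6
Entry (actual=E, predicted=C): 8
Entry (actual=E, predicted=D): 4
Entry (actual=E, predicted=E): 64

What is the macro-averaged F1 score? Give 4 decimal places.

0.5094

Per-class F1 score (2·TP/(2·TP+FP+FN)):
  A: TP=28, FP=14+11+5+7=37, FN=4+2+1+4=11 → 56/104 = 0.53846
  B: TP=36, FP=4+14+5+6=29, FN=14+9+18+11=52 → 72/153 = 0.47059
  C: TP=33, FP=2+9+4+8=23, FN=11+14+18+12=55 → 66/144 = 0.45833
  D: TP=19, FP=1+18+18+4=41, FN=5+5+4+5=19 → 38/98 = 0.38776
  E: TP=64, FP=4+11+12+5=32, FN=7+6+8+4=25 → 128/185 = 0.69189
Macro-F1 score = mean = (0.53846 + 0.47059 + 0.45833 + 0.38776 + 0.69189) / 5 = 0.5094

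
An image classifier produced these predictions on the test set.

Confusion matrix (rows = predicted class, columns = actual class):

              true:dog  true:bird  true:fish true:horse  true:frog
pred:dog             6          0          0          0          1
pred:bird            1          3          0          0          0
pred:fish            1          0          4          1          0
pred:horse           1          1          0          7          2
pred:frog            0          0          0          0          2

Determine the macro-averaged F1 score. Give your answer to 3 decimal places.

0.722

Per-class F1 score (2·TP/(2·TP+FP+FN)):
  dog: TP=6, FP=0+0+0+1=1, FN=1+1+1+0=3 → 12/16 = 0.7500
  bird: TP=3, FP=1+0+0+0=1, FN=0+0+1+0=1 → 6/8 = 0.7500
  fish: TP=4, FP=1+0+1+0=2, FN=0+0+0+0=0 → 8/10 = 0.8000
  horse: TP=7, FP=1+1+0+2=4, FN=0+0+1+0=1 → 14/19 = 0.7368
  frog: TP=2, FP=0+0+0+0=0, FN=1+0+0+2=3 → 4/7 = 0.5714
Macro-F1 score = mean = (0.7500 + 0.7500 + 0.8000 + 0.7368 + 0.5714) / 5 = 0.722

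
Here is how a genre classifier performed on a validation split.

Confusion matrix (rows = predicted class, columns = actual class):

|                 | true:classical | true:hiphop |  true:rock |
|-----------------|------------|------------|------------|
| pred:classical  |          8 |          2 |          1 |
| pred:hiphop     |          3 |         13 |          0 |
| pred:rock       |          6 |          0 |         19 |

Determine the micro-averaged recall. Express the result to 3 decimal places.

0.769

Micro-averaging pools counts across classes: ΣTP=40, ΣFP=12, ΣFN=12.
Micro-recall = TP/(TP+FN) on pooled counts = 0.769 (equals overall accuracy in single-label multiclass).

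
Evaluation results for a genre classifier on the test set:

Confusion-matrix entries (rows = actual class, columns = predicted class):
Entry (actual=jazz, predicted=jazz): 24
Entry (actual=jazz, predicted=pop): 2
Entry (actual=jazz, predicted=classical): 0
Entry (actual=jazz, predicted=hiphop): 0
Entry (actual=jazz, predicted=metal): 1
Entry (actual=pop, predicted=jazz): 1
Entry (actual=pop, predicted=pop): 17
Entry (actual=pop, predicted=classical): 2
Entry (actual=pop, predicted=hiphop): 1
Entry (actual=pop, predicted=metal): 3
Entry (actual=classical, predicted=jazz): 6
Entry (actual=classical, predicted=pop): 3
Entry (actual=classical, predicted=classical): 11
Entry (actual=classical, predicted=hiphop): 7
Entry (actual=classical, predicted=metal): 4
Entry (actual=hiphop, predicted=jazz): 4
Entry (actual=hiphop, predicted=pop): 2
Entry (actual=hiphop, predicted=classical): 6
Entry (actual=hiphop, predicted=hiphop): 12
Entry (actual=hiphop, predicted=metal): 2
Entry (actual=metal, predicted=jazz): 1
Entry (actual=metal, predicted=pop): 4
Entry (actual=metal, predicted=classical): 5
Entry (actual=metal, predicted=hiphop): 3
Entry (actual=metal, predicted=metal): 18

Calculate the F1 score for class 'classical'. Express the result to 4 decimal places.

Treat 'classical' as positive and all other classes as negative.
F1 score = 2·TP/(2·TP+FP+FN).
classical: TP=11, FP=0+2+6+5=13, FN=6+3+7+4=20 → 22/55 = 0.40000

0.4000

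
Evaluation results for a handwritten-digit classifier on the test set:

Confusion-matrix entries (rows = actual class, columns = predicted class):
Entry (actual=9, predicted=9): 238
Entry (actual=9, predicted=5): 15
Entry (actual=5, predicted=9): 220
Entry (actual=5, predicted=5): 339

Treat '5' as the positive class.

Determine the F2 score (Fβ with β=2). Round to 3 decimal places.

0.654

Fβ = (1+β²)·TP / ((1+β²)·TP + β²·FN + FP), with β²=4
= 5·339 / (5·339 + 4·220 + 15) = 0.654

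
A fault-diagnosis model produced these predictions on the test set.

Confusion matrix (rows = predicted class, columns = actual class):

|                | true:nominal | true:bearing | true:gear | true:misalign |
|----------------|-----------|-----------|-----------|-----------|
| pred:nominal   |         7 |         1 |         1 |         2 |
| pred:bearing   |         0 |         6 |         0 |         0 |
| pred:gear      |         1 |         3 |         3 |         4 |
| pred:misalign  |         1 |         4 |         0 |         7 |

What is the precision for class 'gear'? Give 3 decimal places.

precision = TP/(TP+FP).
gear: TP=3, FP=1+3+4=8 → 3/11 = 0.2727

0.273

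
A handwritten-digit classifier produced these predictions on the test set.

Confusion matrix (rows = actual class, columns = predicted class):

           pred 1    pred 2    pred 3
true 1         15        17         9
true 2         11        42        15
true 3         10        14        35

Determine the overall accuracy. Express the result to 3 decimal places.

0.548

Accuracy = trace / total = (15+42+35=92) / 168 = 92/168 = 0.548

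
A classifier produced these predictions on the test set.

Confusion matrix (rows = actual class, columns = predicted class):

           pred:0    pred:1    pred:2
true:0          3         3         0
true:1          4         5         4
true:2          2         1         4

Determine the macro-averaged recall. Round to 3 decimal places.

0.485

Per-class recall (TP/(TP+FN)):
  0: TP=3, FN=3+0=3 → 3/6 = 0.5000
  1: TP=5, FN=4+4=8 → 5/13 = 0.3846
  2: TP=4, FN=2+1=3 → 4/7 = 0.5714
Macro-recall = mean = (0.5000 + 0.3846 + 0.5714) / 3 = 0.485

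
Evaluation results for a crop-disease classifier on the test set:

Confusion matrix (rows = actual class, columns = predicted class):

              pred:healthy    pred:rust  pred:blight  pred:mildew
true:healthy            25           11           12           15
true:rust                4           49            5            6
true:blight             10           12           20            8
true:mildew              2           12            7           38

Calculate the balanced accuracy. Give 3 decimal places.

0.552

Balanced accuracy = mean of per-class recall.
  healthy: recall = 25/63 = 0.3968
  rust: recall = 49/64 = 0.7656
  blight: recall = 20/50 = 0.4000
  mildew: recall = 38/59 = 0.6441
Mean = (0.3968 + 0.7656 + 0.4000 + 0.6441) / 4 = 0.552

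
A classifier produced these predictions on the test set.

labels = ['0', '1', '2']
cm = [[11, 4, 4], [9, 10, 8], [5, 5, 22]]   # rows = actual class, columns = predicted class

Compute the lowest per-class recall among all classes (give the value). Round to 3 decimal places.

0.370

Per-class recall (TP/(TP+FN)):
  0: TP=11, FN=4+4=8 → 11/19 = 0.5789
  1: TP=10, FN=9+8=17 → 10/27 = 0.3704
  2: TP=22, FN=5+5=10 → 22/32 = 0.6875
Lowest is class '1' with recall = 0.370.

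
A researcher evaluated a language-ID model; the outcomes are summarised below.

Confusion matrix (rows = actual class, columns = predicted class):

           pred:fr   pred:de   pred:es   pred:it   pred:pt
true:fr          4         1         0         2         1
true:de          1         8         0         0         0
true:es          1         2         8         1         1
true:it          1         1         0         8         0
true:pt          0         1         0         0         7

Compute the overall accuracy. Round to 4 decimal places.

0.7292

Accuracy = trace / total = (4+8+8+8+7=35) / 48 = 35/48 = 0.7292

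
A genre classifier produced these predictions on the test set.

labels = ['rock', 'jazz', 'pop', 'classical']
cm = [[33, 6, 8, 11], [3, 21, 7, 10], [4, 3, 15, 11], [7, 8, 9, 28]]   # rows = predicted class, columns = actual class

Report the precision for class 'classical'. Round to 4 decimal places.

0.5385

One-vs-rest for 'classical': TP = diagonal; FP = other classes predicted 'classical'; FN = 'classical' predicted as other.
precision = TP/(TP+FP).
classical: TP=28, FP=7+8+9=24 → 28/52 = 0.53846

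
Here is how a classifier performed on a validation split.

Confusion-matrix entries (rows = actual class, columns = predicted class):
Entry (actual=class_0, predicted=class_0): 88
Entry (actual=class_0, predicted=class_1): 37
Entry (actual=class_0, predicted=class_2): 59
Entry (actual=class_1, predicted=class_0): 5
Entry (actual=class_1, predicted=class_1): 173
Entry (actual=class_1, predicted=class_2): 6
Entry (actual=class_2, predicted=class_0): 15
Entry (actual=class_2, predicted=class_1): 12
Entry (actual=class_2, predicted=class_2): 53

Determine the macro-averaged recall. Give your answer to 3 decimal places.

0.694

Per-class recall (TP/(TP+FN)):
  class_0: TP=88, FN=37+59=96 → 88/184 = 0.4783
  class_1: TP=173, FN=5+6=11 → 173/184 = 0.9402
  class_2: TP=53, FN=15+12=27 → 53/80 = 0.6625
Macro-recall = mean = (0.4783 + 0.9402 + 0.6625) / 3 = 0.694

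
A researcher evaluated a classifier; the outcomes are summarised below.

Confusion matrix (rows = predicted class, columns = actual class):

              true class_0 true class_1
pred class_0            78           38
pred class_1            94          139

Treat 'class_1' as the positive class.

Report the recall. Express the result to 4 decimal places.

0.7853

Recall = TP/(TP+FN) = 139/(139+38) = 139/177 = 0.7853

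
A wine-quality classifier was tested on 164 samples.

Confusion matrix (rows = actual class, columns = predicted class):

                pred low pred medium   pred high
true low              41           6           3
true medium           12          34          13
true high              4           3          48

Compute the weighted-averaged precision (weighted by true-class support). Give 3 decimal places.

Per-class precision (TP/(TP+FP)):
  low: TP=41, FP=12+4=16 → 41/57 = 0.7193
  medium: TP=34, FP=6+3=9 → 34/43 = 0.7907
  high: TP=48, FP=3+13=16 → 48/64 = 0.7500
Weighted-precision = Σ (supportᵢ/N)·precisionᵢ with N=164: (50/164)·0.7193 + (59/164)·0.7907 + (55/164)·0.7500 = 0.755

0.755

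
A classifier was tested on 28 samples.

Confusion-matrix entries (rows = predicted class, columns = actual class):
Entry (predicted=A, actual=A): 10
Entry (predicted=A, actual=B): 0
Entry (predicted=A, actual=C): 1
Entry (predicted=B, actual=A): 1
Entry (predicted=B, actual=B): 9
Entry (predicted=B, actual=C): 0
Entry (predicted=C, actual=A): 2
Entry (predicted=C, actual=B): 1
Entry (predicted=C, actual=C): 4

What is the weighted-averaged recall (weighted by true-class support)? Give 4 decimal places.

Per-class recall (TP/(TP+FN)):
  A: TP=10, FN=1+2=3 → 10/13 = 0.76923
  B: TP=9, FN=0+1=1 → 9/10 = 0.90000
  C: TP=4, FN=1+0=1 → 4/5 = 0.80000
Weighted-recall = Σ (supportᵢ/N)·recallᵢ with N=28: (13/28)·0.76923 + (10/28)·0.90000 + (5/28)·0.80000 = 0.8214

0.8214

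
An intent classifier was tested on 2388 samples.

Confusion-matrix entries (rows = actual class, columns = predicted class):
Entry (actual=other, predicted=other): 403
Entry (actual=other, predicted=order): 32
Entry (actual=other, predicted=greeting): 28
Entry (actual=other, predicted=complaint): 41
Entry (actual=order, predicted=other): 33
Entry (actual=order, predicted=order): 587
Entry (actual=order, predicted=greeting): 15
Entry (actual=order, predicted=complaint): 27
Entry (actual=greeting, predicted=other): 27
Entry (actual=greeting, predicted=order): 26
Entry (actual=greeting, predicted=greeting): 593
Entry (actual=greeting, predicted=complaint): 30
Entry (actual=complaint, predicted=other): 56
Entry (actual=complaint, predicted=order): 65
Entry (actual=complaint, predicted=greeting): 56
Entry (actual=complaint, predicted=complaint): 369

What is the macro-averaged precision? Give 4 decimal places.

Per-class precision (TP/(TP+FP)):
  other: TP=403, FP=33+27+56=116 → 403/519 = 0.77649
  order: TP=587, FP=32+26+65=123 → 587/710 = 0.82676
  greeting: TP=593, FP=28+15+56=99 → 593/692 = 0.85694
  complaint: TP=369, FP=41+27+30=98 → 369/467 = 0.79015
Macro-precision = mean = (0.77649 + 0.82676 + 0.85694 + 0.79015) / 4 = 0.8126

0.8126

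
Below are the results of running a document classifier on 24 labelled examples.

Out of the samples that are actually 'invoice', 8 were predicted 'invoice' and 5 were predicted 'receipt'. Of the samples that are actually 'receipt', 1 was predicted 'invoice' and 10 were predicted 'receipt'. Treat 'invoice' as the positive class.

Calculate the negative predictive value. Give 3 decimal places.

NPV = TN/(TN+FN) = 10/(10+5) = 0.667

0.667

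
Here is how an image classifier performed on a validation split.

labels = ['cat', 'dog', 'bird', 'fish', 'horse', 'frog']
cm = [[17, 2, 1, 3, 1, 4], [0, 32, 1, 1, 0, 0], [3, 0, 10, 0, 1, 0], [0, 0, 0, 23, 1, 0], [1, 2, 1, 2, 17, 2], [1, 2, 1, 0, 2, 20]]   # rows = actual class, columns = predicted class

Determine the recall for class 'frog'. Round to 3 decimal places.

recall = TP/(TP+FN).
frog: TP=20, FN=1+2+1+0+2=6 → 20/26 = 0.7692

0.769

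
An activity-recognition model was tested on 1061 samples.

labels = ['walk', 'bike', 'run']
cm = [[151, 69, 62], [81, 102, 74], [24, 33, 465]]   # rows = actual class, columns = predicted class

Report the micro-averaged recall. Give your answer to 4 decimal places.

Micro-averaging pools counts across classes: ΣTP=718, ΣFP=343, ΣFN=343.
Micro-recall = TP/(TP+FN) on pooled counts = 0.6767 (equals overall accuracy in single-label multiclass).

0.6767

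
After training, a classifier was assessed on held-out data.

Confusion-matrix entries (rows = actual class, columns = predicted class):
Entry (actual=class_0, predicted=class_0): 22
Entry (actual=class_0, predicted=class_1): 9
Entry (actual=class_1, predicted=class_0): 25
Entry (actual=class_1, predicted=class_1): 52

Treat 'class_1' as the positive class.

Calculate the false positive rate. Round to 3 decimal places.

0.290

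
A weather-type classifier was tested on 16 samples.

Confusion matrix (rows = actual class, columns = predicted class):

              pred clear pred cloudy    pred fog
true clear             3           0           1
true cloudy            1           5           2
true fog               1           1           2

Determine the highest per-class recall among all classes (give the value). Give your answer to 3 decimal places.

0.750

Per-class recall (TP/(TP+FN)):
  clear: TP=3, FN=0+1=1 → 3/4 = 0.7500
  cloudy: TP=5, FN=1+2=3 → 5/8 = 0.6250
  fog: TP=2, FN=1+1=2 → 2/4 = 0.5000
Highest is class 'clear' with recall = 0.750.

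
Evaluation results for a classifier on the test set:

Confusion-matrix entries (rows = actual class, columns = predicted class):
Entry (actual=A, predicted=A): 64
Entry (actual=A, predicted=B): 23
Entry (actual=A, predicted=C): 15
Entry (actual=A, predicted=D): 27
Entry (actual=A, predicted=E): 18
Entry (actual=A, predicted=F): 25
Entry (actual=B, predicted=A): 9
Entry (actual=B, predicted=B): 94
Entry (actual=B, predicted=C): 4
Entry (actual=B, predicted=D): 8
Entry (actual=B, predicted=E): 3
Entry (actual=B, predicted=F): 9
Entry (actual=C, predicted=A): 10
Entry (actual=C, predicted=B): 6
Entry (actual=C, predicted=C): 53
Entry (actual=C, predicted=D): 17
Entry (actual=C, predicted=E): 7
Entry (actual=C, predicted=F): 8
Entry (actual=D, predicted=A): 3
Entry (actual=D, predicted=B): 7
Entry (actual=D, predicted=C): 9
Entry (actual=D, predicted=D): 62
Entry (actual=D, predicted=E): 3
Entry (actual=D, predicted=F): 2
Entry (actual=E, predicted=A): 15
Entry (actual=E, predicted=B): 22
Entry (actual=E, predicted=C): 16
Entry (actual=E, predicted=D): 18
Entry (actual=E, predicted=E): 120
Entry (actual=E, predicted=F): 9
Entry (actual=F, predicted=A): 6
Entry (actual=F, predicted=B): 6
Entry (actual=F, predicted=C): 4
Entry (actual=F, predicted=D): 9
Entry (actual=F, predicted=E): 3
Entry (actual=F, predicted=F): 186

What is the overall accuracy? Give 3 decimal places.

0.643

Accuracy = trace / total = (64+94+53+62+120+186=579) / 900 = 579/900 = 0.643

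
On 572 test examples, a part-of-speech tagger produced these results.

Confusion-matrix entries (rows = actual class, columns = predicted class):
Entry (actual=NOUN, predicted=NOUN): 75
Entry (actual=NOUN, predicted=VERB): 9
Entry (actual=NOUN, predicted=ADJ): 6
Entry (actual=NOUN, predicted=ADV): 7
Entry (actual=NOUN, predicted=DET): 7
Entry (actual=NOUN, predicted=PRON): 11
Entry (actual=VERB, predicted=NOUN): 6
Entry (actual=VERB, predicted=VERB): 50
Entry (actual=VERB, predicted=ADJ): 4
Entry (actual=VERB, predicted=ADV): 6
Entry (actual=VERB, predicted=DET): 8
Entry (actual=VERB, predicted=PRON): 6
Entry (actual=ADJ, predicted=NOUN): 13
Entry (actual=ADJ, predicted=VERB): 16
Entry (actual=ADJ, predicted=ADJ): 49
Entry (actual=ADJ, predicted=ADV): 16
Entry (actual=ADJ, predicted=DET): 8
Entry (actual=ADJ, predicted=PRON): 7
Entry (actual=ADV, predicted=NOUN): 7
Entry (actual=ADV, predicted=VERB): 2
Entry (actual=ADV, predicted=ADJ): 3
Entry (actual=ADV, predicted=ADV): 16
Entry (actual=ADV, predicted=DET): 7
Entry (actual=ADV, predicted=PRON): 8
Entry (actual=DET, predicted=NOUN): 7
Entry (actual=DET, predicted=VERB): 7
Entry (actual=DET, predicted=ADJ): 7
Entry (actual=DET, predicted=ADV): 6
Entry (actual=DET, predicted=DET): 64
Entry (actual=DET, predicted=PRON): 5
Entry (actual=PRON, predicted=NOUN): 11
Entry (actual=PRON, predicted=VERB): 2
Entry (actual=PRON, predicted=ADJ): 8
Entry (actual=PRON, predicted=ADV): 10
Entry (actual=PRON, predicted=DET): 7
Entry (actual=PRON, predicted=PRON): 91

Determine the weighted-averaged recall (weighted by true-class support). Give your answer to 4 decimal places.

0.6031

Per-class recall (TP/(TP+FN)):
  NOUN: TP=75, FN=9+6+7+7+11=40 → 75/115 = 0.65217
  VERB: TP=50, FN=6+4+6+8+6=30 → 50/80 = 0.62500
  ADJ: TP=49, FN=13+16+16+8+7=60 → 49/109 = 0.44954
  ADV: TP=16, FN=7+2+3+7+8=27 → 16/43 = 0.37209
  DET: TP=64, FN=7+7+7+6+5=32 → 64/96 = 0.66667
  PRON: TP=91, FN=11+2+8+10+7=38 → 91/129 = 0.70543
Weighted-recall = Σ (supportᵢ/N)·recallᵢ with N=572: (115/572)·0.65217 + (80/572)·0.62500 + (109/572)·0.44954 + (43/572)·0.37209 + (96/572)·0.66667 + (129/572)·0.70543 = 0.6031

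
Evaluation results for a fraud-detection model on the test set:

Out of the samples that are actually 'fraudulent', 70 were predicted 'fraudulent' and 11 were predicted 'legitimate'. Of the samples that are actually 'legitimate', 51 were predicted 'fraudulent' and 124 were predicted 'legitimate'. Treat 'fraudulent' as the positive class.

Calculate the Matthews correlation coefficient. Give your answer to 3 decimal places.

MCC = (TP·TN − FP·FN) / √((TP+FP)(TP+FN)(TN+FP)(TN+FN))
Numerator = 70·124 − 51·11 = 8119
Denominator = √(121·81·175·135) = √231548625 = 15216.7219
MCC = 8119 / 15216.7219 = 0.534

0.534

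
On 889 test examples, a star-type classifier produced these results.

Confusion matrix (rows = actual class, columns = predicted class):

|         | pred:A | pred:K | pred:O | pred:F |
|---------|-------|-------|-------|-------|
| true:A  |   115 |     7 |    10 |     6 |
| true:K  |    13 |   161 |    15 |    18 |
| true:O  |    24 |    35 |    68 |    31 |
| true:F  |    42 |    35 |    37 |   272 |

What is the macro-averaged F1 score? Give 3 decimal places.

0.663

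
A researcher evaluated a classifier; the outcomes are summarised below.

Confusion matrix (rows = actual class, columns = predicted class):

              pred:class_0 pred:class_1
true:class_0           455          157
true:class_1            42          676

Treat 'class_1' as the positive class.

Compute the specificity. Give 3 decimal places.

Specificity = TN/(TN+FP) = 455/(455+157) = 0.743

0.743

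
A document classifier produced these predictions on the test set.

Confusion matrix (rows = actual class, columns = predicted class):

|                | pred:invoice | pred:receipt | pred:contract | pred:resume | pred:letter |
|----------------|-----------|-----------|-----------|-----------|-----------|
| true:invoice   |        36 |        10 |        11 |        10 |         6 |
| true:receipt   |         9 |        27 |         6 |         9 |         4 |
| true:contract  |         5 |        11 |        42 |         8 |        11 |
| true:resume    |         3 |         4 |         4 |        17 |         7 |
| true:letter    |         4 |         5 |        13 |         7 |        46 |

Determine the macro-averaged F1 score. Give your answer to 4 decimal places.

Per-class F1 score (2·TP/(2·TP+FP+FN)):
  invoice: TP=36, FP=9+5+3+4=21, FN=10+11+10+6=37 → 72/130 = 0.55385
  receipt: TP=27, FP=10+11+4+5=30, FN=9+6+9+4=28 → 54/112 = 0.48214
  contract: TP=42, FP=11+6+4+13=34, FN=5+11+8+11=35 → 84/153 = 0.54902
  resume: TP=17, FP=10+9+8+7=34, FN=3+4+4+7=18 → 34/86 = 0.39535
  letter: TP=46, FP=6+4+11+7=28, FN=4+5+13+7=29 → 92/149 = 0.61745
Macro-F1 score = mean = (0.55385 + 0.48214 + 0.54902 + 0.39535 + 0.61745) / 5 = 0.5196

0.5196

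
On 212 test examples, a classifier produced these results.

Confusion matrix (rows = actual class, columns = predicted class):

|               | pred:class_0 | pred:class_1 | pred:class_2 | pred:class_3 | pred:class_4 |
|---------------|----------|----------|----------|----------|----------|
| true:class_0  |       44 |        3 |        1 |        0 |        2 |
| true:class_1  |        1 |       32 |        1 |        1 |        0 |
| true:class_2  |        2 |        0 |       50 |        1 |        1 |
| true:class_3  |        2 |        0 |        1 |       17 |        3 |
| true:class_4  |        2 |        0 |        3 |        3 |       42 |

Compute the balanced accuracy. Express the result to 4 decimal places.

0.8599

Balanced accuracy = mean of per-class recall.
  class_0: recall = 44/50 = 0.88000
  class_1: recall = 32/35 = 0.91429
  class_2: recall = 50/54 = 0.92593
  class_3: recall = 17/23 = 0.73913
  class_4: recall = 42/50 = 0.84000
Mean = (0.88000 + 0.91429 + 0.92593 + 0.73913 + 0.84000) / 5 = 0.8599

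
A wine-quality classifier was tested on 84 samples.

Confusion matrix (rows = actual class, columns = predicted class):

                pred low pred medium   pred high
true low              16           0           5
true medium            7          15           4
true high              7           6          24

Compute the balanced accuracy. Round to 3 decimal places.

0.662

Balanced accuracy = mean of per-class recall.
  low: recall = 16/21 = 0.7619
  medium: recall = 15/26 = 0.5769
  high: recall = 24/37 = 0.6486
Mean = (0.7619 + 0.5769 + 0.6486) / 3 = 0.662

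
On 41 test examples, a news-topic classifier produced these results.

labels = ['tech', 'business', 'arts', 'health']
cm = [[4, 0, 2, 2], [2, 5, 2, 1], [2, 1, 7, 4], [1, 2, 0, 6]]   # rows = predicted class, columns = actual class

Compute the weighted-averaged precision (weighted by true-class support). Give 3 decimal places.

0.553

Per-class precision (TP/(TP+FP)):
  tech: TP=4, FP=0+2+2=4 → 4/8 = 0.5000
  business: TP=5, FP=2+2+1=5 → 5/10 = 0.5000
  arts: TP=7, FP=2+1+4=7 → 7/14 = 0.5000
  health: TP=6, FP=1+2+0=3 → 6/9 = 0.6667
Weighted-precision = Σ (supportᵢ/N)·precisionᵢ with N=41: (9/41)·0.5000 + (8/41)·0.5000 + (11/41)·0.5000 + (13/41)·0.6667 = 0.553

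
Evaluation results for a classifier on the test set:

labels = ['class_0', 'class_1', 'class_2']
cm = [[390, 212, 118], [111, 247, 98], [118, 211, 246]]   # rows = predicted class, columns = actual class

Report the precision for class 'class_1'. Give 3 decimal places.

0.542

One-vs-rest for 'class_1': TP = diagonal; FP = other classes predicted 'class_1'; FN = 'class_1' predicted as other.
precision = TP/(TP+FP).
class_1: TP=247, FP=111+98=209 → 247/456 = 0.5417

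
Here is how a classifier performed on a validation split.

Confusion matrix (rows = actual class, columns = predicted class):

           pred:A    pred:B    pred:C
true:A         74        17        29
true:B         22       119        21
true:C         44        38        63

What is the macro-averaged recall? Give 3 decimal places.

0.595

Per-class recall (TP/(TP+FN)):
  A: TP=74, FN=17+29=46 → 74/120 = 0.6167
  B: TP=119, FN=22+21=43 → 119/162 = 0.7346
  C: TP=63, FN=44+38=82 → 63/145 = 0.4345
Macro-recall = mean = (0.6167 + 0.7346 + 0.4345) / 3 = 0.595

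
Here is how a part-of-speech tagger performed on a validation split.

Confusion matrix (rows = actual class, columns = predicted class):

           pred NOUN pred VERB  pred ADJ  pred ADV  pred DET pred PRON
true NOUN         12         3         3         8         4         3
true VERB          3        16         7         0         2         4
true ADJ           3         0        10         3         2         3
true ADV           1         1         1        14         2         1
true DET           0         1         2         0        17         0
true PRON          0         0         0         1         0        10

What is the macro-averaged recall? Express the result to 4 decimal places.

0.6332

Per-class recall (TP/(TP+FN)):
  NOUN: TP=12, FN=3+3+8+4+3=21 → 12/33 = 0.36364
  VERB: TP=16, FN=3+7+0+2+4=16 → 16/32 = 0.50000
  ADJ: TP=10, FN=3+0+3+2+3=11 → 10/21 = 0.47619
  ADV: TP=14, FN=1+1+1+2+1=6 → 14/20 = 0.70000
  DET: TP=17, FN=0+1+2+0+0=3 → 17/20 = 0.85000
  PRON: TP=10, FN=0+0+0+1+0=1 → 10/11 = 0.90909
Macro-recall = mean = (0.36364 + 0.50000 + 0.47619 + 0.70000 + 0.85000 + 0.90909) / 6 = 0.6332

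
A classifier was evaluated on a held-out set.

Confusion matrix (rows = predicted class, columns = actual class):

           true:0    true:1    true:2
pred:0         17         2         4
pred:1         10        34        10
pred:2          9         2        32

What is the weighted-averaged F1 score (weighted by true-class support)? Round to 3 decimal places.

0.683

Per-class F1 score (2·TP/(2·TP+FP+FN)):
  0: TP=17, FP=2+4=6, FN=10+9=19 → 34/59 = 0.5763
  1: TP=34, FP=10+10=20, FN=2+2=4 → 68/92 = 0.7391
  2: TP=32, FP=9+2=11, FN=4+10=14 → 64/89 = 0.7191
Weighted-F1 score = Σ (supportᵢ/N)·F1 scoreᵢ with N=120: (36/120)·0.5763 + (38/120)·0.7391 + (46/120)·0.7191 = 0.683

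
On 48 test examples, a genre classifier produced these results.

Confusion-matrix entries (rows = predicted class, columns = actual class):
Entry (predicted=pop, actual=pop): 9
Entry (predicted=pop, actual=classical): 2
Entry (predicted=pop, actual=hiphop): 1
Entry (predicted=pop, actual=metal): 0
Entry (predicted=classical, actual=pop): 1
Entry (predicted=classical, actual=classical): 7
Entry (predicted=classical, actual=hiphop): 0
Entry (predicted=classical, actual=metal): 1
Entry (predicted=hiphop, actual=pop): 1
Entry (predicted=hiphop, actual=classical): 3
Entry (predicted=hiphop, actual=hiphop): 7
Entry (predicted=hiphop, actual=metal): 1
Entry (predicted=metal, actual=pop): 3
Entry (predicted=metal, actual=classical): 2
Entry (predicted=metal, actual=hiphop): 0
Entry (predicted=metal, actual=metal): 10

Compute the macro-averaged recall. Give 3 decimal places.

Per-class recall (TP/(TP+FN)):
  pop: TP=9, FN=1+1+3=5 → 9/14 = 0.6429
  classical: TP=7, FN=2+3+2=7 → 7/14 = 0.5000
  hiphop: TP=7, FN=1+0+0=1 → 7/8 = 0.8750
  metal: TP=10, FN=0+1+1=2 → 10/12 = 0.8333
Macro-recall = mean = (0.6429 + 0.5000 + 0.8750 + 0.8333) / 4 = 0.713

0.713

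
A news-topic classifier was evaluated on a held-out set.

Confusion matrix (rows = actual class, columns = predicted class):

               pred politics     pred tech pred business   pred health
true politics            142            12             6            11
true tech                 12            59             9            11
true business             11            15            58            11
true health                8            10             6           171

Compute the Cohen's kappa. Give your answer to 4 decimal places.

0.6926

Observed agreement pₒ = trace/N = 430/552 = 0.77899
Expected agreement pₑ = Σ (rowᵢ·colᵢ)/N² = (171·173 + 91·96 + 95·79 + 195·204)/552² = 0.28094
κ = (pₒ − pₑ)/(1 − pₑ) = (0.77899 − 0.28094)/(1 − 0.28094) = 0.6926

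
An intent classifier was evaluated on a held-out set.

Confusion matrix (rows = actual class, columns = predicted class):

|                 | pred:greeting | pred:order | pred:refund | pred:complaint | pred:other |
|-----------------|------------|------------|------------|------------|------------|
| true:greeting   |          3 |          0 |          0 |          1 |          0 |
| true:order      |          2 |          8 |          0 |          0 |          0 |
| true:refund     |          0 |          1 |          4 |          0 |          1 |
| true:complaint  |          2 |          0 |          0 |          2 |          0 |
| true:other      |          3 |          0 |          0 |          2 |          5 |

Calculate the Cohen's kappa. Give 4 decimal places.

0.5575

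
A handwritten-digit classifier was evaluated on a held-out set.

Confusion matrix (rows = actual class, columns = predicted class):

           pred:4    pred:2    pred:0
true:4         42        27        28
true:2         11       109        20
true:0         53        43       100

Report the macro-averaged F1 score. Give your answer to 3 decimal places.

0.560

Per-class F1 score (2·TP/(2·TP+FP+FN)):
  4: TP=42, FP=11+53=64, FN=27+28=55 → 84/203 = 0.4138
  2: TP=109, FP=27+43=70, FN=11+20=31 → 218/319 = 0.6834
  0: TP=100, FP=28+20=48, FN=53+43=96 → 200/344 = 0.5814
Macro-F1 score = mean = (0.4138 + 0.6834 + 0.5814) / 3 = 0.560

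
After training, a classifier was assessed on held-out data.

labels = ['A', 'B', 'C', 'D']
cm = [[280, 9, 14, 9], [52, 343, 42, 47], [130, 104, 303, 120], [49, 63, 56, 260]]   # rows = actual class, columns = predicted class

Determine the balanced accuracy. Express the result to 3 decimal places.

0.669

Balanced accuracy = mean of per-class recall.
  A: recall = 280/312 = 0.8974
  B: recall = 343/484 = 0.7087
  C: recall = 303/657 = 0.4612
  D: recall = 260/428 = 0.6075
Mean = (0.8974 + 0.7087 + 0.4612 + 0.6075) / 4 = 0.669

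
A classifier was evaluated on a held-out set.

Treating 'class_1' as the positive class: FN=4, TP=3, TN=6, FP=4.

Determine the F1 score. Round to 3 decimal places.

Precision = TP/(TP+FP) = 3/7 = 0.4286
Recall = TP/(TP+FN) = 3/7 = 0.4286
F1 = 2·TP/(2·TP+FP+FN) = 6/14 = 0.429

0.429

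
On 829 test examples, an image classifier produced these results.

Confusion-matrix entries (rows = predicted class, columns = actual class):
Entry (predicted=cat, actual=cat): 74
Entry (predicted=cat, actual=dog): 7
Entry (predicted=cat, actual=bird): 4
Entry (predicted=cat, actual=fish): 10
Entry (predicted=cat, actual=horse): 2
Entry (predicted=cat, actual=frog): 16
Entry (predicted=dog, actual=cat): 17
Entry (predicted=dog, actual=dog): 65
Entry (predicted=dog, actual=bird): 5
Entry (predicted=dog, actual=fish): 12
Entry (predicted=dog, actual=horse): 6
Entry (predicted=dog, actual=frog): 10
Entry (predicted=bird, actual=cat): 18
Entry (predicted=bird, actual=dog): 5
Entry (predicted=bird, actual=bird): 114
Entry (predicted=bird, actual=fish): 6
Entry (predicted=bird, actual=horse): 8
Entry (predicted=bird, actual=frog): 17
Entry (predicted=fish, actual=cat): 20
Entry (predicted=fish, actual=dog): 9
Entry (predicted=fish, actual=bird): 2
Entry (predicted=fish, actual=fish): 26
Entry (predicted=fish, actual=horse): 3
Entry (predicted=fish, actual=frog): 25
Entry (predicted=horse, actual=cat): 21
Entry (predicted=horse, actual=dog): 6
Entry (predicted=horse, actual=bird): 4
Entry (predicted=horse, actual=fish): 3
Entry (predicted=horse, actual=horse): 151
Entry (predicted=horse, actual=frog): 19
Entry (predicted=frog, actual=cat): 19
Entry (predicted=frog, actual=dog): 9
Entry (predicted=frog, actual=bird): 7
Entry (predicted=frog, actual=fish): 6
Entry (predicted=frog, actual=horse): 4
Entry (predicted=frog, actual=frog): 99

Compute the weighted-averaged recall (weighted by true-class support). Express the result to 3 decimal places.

Per-class recall (TP/(TP+FN)):
  cat: TP=74, FN=17+18+20+21+19=95 → 74/169 = 0.4379
  dog: TP=65, FN=7+5+9+6+9=36 → 65/101 = 0.6436
  bird: TP=114, FN=4+5+2+4+7=22 → 114/136 = 0.8382
  fish: TP=26, FN=10+12+6+3+6=37 → 26/63 = 0.4127
  horse: TP=151, FN=2+6+8+3+4=23 → 151/174 = 0.8678
  frog: TP=99, FN=16+10+17+25+19=87 → 99/186 = 0.5323
Weighted-recall = Σ (supportᵢ/N)·recallᵢ with N=829: (169/829)·0.4379 + (101/829)·0.6436 + (136/829)·0.8382 + (63/829)·0.4127 + (174/829)·0.8678 + (186/829)·0.5323 = 0.638

0.638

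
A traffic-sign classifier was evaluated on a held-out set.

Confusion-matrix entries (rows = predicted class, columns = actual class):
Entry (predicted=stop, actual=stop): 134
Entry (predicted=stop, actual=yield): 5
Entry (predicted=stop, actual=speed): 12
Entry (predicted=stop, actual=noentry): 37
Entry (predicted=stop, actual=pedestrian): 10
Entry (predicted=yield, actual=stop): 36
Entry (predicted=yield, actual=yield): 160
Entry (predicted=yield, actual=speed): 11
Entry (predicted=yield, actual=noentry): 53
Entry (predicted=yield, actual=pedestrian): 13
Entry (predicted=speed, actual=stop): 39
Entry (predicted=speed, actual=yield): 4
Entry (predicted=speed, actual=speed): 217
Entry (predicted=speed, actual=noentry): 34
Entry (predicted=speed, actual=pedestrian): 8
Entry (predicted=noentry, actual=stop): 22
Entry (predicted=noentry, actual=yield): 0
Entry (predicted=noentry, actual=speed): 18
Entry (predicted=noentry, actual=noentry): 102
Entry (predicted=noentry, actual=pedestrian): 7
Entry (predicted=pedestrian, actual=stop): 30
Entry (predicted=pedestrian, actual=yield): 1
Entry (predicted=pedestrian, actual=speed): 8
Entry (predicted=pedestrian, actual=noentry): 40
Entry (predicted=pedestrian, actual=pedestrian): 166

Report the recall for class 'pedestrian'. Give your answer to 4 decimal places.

One-vs-rest for 'pedestrian': TP = diagonal; FP = other classes predicted 'pedestrian'; FN = 'pedestrian' predicted as other.
recall = TP/(TP+FN).
pedestrian: TP=166, FN=10+13+8+7=38 → 166/204 = 0.81373

0.8137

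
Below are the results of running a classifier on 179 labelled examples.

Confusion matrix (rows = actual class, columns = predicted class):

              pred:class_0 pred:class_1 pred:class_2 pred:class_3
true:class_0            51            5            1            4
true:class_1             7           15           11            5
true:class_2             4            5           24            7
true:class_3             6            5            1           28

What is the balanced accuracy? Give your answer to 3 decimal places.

Balanced accuracy = mean of per-class recall.
  class_0: recall = 51/61 = 0.8361
  class_1: recall = 15/38 = 0.3947
  class_2: recall = 24/40 = 0.6000
  class_3: recall = 28/40 = 0.7000
Mean = (0.8361 + 0.3947 + 0.6000 + 0.7000) / 4 = 0.633

0.633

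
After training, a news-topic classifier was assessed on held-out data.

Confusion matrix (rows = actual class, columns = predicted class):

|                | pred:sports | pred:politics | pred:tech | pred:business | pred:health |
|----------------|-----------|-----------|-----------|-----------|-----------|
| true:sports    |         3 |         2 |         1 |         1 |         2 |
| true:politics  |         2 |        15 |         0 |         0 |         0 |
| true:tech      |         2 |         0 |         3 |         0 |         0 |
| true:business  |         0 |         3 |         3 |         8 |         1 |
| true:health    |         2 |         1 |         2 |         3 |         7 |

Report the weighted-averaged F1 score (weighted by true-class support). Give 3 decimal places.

0.588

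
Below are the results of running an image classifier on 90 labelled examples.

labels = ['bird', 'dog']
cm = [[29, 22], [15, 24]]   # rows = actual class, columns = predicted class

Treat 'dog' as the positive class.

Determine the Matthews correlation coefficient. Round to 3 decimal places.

MCC = (TP·TN − FP·FN) / √((TP+FP)(TP+FN)(TN+FP)(TN+FN))
Numerator = 24·29 − 22·15 = 366
Denominator = √(46·39·51·44) = √4025736 = 2006.4237
MCC = 366 / 2006.4237 = 0.182

0.182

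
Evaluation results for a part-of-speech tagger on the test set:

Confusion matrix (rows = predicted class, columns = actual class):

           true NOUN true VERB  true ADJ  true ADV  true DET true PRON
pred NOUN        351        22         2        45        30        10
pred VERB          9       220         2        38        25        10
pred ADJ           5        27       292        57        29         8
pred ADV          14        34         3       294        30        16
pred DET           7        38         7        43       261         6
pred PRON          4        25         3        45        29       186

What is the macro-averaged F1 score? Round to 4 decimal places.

Per-class F1 score (2·TP/(2·TP+FP+FN)):
  NOUN: TP=351, FP=22+2+45+30+10=109, FN=9+5+14+7+4=39 → 702/850 = 0.82588
  VERB: TP=220, FP=9+2+38+25+10=84, FN=22+27+34+38+25=146 → 440/670 = 0.65672
  ADJ: TP=292, FP=5+27+57+29+8=126, FN=2+2+3+7+3=17 → 584/727 = 0.80330
  ADV: TP=294, FP=14+34+3+30+16=97, FN=45+38+57+43+45=228 → 588/913 = 0.64403
  DET: TP=261, FP=7+38+7+43+6=101, FN=30+25+29+30+29=143 → 522/766 = 0.68146
  PRON: TP=186, FP=4+25+3+45+29=106, FN=10+10+8+16+6=50 → 372/528 = 0.70455
Macro-F1 score = mean = (0.82588 + 0.65672 + 0.80330 + 0.64403 + 0.68146 + 0.70455) / 6 = 0.7193

0.7193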